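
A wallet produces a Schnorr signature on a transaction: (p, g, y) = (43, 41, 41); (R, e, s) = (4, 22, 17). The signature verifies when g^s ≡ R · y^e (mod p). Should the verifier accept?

accept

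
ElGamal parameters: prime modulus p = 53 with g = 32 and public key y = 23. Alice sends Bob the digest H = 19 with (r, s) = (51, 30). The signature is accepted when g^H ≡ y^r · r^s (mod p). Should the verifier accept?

accept

Left side g^H mod p:
32^2 = 1024 ≡ 17
32^4 ≡ 17^2 = 289 ≡ 24
32^8 ≡ 24^2 = 576 ≡ 46
32^16 ≡ 46^2 = 2116 ≡ 49
19 = 16 + 2 + 1, so 32^19 ≡ 49·17·32 ≡ 50 (mod 53)
Right side y^r · r^s mod p:
23^2 = 529 ≡ 52
23^4 ≡ 52^2 = 2704 ≡ 1
23^8 ≡ 1^2 = 1
23^16 ≡ 1^2 = 1
23^32 ≡ 1^2 = 1
51 = 32 + 16 + 2 + 1, so 23^51 ≡ 1·1·52·23 ≡ 30 (mod 53)
51^2 = 2601 ≡ 4
51^4 ≡ 4^2 = 16
51^8 ≡ 16^2 = 256 ≡ 44
51^16 ≡ 44^2 = 1936 ≡ 28
30 = 16 + 8 + 4 + 2, so 51^30 ≡ 28·44·16·4 ≡ 37 (mod 53)
30·37 = 1110 ≡ 50 (mod 53)
50 ≡ 50 (mod 53), so the signature is genuine.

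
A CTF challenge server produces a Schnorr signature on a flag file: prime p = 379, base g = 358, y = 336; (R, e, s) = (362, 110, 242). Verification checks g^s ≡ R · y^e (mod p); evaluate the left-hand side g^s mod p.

132

Squares mod 379: 358^1≡358, 358^2≡62, 358^4≡54, 358^8≡263, 358^16≡191, 358^32≡97, 358^64≡313, 358^128≡187
242 = 128 + 64 + 32 + 16 + 2, so 358^242 ≡ 187·313·97·191·62 ≡ 132 (mod 379)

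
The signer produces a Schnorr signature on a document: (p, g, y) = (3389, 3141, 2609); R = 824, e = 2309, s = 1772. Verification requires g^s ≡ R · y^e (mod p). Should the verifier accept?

reject

g^s mod p:
3141^2 = 9865881 ≡ 502
3141^4 ≡ 502^2 = 252004 ≡ 1218
3141^8 ≡ 1218^2 = 1483524 ≡ 2531
3141^16 ≡ 2531^2 = 6405961 ≡ 751
3141^32 ≡ 751^2 = 564001 ≡ 1427
3141^64 ≡ 1427^2 = 2036329 ≡ 2929
3141^128 ≡ 2929^2 = 8579041 ≡ 1482
3141^256 ≡ 1482^2 = 2196324 ≡ 252
3141^512 ≡ 252^2 = 63504 ≡ 2502
3141^1024 ≡ 2502^2 = 6260004 ≡ 521
1772 = 1024 + 512 + 128 + 64 + 32 + 8 + 4, so 3141^1772 ≡ 521·2502·1482·2929·1427·2531·1218 ≡ 2943 (mod 3389)
R · y^e mod p:
2609^2 = 6806881 ≡ 1769
2609^4 ≡ 1769^2 = 3129361 ≡ 1314
2609^8 ≡ 1314^2 = 1726596 ≡ 1595
2609^16 ≡ 1595^2 = 2544025 ≡ 2275
2609^32 ≡ 2275^2 = 5175625 ≡ 622
2609^64 ≡ 622^2 = 386884 ≡ 538
2609^128 ≡ 538^2 = 289444 ≡ 1379
2609^256 ≡ 1379^2 = 1901641 ≡ 412
2609^512 ≡ 412^2 = 169744 ≡ 294
2609^1024 ≡ 294^2 = 86436 ≡ 1711
2609^2048 ≡ 1711^2 = 2927521 ≡ 2814
2309 = 2048 + 256 + 4 + 1, so 2609^2309 ≡ 2814·412·1314·2609 ≡ 1989 (mod 3389)
824·1989 = 1638936 ≡ 2049 (mod 3389)
2943 ≠ 2049; the check fails.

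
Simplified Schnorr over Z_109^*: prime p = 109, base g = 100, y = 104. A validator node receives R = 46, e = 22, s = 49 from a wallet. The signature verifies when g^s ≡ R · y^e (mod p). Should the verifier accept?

reject

g^s mod p:
100^2 = 10000 ≡ 81
100^4 ≡ 81^2 = 6561 ≡ 21
100^8 ≡ 21^2 = 441 ≡ 5
100^16 ≡ 5^2 = 25
100^32 ≡ 25^2 = 625 ≡ 80
49 = 32 + 16 + 1, so 100^49 ≡ 80·25·100 ≡ 94 (mod 109)
R · y^e mod p:
104^2 = 10816 ≡ 25
104^4 ≡ 25^2 = 625 ≡ 80
104^8 ≡ 80^2 = 6400 ≡ 78
104^16 ≡ 78^2 = 6084 ≡ 89
22 = 16 + 4 + 2, so 104^22 ≡ 89·80·25 ≡ 3 (mod 109)
46·3 = 138 ≡ 29 (mod 109)
94 ≠ 29; the check fails.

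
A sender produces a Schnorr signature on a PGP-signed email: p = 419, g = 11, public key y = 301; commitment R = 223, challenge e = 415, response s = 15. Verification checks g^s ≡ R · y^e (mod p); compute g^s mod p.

11^2 = 121
11^4 ≡ 121^2 = 14641 ≡ 395
11^8 ≡ 395^2 = 156025 ≡ 157
15 = 8 + 4 + 2 + 1, so 11^15 ≡ 157·395·121·11 ≡ 222 (mod 419)

222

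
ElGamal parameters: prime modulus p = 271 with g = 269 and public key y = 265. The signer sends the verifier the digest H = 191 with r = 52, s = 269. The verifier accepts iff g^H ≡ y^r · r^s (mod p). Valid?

yes

Left side g^H mod p:
269^2 = 72361 ≡ 4
269^4 ≡ 4^2 = 16
269^8 ≡ 16^2 = 256
269^16 ≡ 256^2 = 65536 ≡ 225
269^32 ≡ 225^2 = 50625 ≡ 219
269^64 ≡ 219^2 = 47961 ≡ 265
269^128 ≡ 265^2 = 70225 ≡ 36
191 = 128 + 32 + 16 + 8 + 4 + 2 + 1, so 269^191 ≡ 36·219·225·256·16·4·269 ≡ 108 (mod 271)
Right side y^r · r^s mod p:
265^2 = 70225 ≡ 36
265^4 ≡ 36^2 = 1296 ≡ 212
265^8 ≡ 212^2 = 44944 ≡ 229
265^16 ≡ 229^2 = 52441 ≡ 138
265^32 ≡ 138^2 = 19044 ≡ 74
52 = 32 + 16 + 4, so 265^52 ≡ 74·138·212 ≡ 196 (mod 271)
52^2 = 2704 ≡ 265
52^4 ≡ 265^2 = 70225 ≡ 36
52^8 ≡ 36^2 = 1296 ≡ 212
52^16 ≡ 212^2 = 44944 ≡ 229
52^32 ≡ 229^2 = 52441 ≡ 138
52^64 ≡ 138^2 = 19044 ≡ 74
52^128 ≡ 74^2 = 5476 ≡ 56
52^256 ≡ 56^2 = 3136 ≡ 155
269 = 256 + 8 + 4 + 1, so 52^269 ≡ 155·212·36·52 ≡ 172 (mod 271)
196·172 = 33712 ≡ 108 (mod 271)
108 ≡ 108 (mod 271), so the signature is genuine.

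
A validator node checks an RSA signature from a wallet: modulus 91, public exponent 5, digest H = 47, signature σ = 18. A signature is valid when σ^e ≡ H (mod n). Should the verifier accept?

σ^2 ≡ 18^2 = 324 ≡ 51
σ^4 ≡ 51^2 = 2601 ≡ 53
5 = 4 + 1, so σ^5 ≡ 53·18 ≡ 44 (mod 91)
The recovered value 44 does not match the digest 47.

reject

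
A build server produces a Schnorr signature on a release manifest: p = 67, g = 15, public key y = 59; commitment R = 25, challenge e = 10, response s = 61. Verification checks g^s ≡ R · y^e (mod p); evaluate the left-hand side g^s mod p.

22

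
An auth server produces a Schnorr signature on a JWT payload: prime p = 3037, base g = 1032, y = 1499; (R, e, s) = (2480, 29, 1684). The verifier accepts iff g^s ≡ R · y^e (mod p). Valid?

yes

g^s mod p:
1032^2 = 1065024 ≡ 2074
1032^4 ≡ 2074^2 = 4301476 ≡ 1084
1032^8 ≡ 1084^2 = 1175056 ≡ 2774
1032^16 ≡ 2774^2 = 7695076 ≡ 2355
1032^32 ≡ 2355^2 = 5546025 ≡ 463
1032^64 ≡ 463^2 = 214369 ≡ 1779
1032^128 ≡ 1779^2 = 3164841 ≡ 287
1032^256 ≡ 287^2 = 82369 ≡ 370
1032^512 ≡ 370^2 = 136900 ≡ 235
1032^1024 ≡ 235^2 = 55225 ≡ 559
1684 = 1024 + 512 + 128 + 16 + 4, so 1032^1684 ≡ 559·235·287·2355·1084 ≡ 1130 (mod 3037)
R · y^e mod p:
1499^2 = 2247001 ≡ 2658
1499^4 ≡ 2658^2 = 7064964 ≡ 902
1499^8 ≡ 902^2 = 813604 ≡ 2725
1499^16 ≡ 2725^2 = 7425625 ≡ 160
29 = 16 + 8 + 4 + 1, so 1499^29 ≡ 160·2725·902·1499 ≡ 625 (mod 3037)
2480·625 = 1550000 ≡ 1130 (mod 3037)
1130 ≡ 1130 (mod 3037); signature holds.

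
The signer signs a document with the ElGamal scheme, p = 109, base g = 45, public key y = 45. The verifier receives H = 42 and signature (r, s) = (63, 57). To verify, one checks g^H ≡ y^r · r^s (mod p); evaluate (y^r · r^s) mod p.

1

45^2 = 2025 ≡ 63
45^4 ≡ 63^2 = 3969 ≡ 45
45^8 ≡ 45^2 = 2025 ≡ 63
45^16 ≡ 63^2 = 3969 ≡ 45
45^32 ≡ 45^2 = 2025 ≡ 63
63 = 32 + 16 + 8 + 4 + 2 + 1, so 45^63 ≡ 63·45·63·45·63·45 ≡ 1 (mod 109)
63^2 = 3969 ≡ 45
63^4 ≡ 45^2 = 2025 ≡ 63
63^8 ≡ 63^2 = 3969 ≡ 45
63^16 ≡ 45^2 = 2025 ≡ 63
63^32 ≡ 63^2 = 3969 ≡ 45
57 = 32 + 16 + 8 + 1, so 63^57 ≡ 45·63·45·63 ≡ 1 (mod 109)
y^r · r^s ≡ 1·1 = 1 ≡ 1 (mod 109)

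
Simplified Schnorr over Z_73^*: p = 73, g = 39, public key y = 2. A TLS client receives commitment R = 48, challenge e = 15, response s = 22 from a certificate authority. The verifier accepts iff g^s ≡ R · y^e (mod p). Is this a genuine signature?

forged

g^s mod p:
39^22 mod 73 = 19
R · y^e mod p:
2^15 mod 73 = 64
48·64 = 3072 ≡ 6 (mod 73)
19 ≠ 6; the check fails.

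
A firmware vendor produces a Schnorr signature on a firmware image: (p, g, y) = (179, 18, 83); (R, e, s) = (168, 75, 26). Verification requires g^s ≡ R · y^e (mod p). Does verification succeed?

g^s mod p:
18^2 = 324 ≡ 145
18^4 ≡ 145^2 = 21025 ≡ 82
18^8 ≡ 82^2 = 6724 ≡ 101
18^16 ≡ 101^2 = 10201 ≡ 177
26 = 16 + 8 + 2, so 18^26 ≡ 177·101·145 ≡ 66 (mod 179)
R · y^e mod p:
83^2 = 6889 ≡ 87
83^4 ≡ 87^2 = 7569 ≡ 51
83^8 ≡ 51^2 = 2601 ≡ 95
83^16 ≡ 95^2 = 9025 ≡ 75
83^32 ≡ 75^2 = 5625 ≡ 76
83^64 ≡ 76^2 = 5776 ≡ 48
75 = 64 + 8 + 2 + 1, so 83^75 ≡ 48·95·87·83 ≡ 173 (mod 179)
168·173 = 29064 ≡ 66 (mod 179)
66 ≡ 66 (mod 179); signature holds.

passes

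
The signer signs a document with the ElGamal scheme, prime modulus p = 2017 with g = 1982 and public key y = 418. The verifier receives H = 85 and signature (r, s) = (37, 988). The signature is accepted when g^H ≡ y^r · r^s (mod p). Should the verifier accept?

Left side g^H mod p:
1982^2 = 3928324 ≡ 1225
1982^4 ≡ 1225^2 = 1500625 ≡ 1994
1982^8 ≡ 1994^2 = 3976036 ≡ 529
1982^16 ≡ 529^2 = 279841 ≡ 1495
1982^32 ≡ 1495^2 = 2235025 ≡ 189
1982^64 ≡ 189^2 = 35721 ≡ 1432
85 = 64 + 16 + 4 + 1, so 1982^85 ≡ 1432·1495·1994·1982 ≡ 975 (mod 2017)
Right side y^r · r^s mod p:
418^2 = 174724 ≡ 1262
418^4 ≡ 1262^2 = 1592644 ≡ 1231
418^8 ≡ 1231^2 = 1515361 ≡ 594
418^16 ≡ 594^2 = 352836 ≡ 1878
418^32 ≡ 1878^2 = 3526884 ≡ 1168
37 = 32 + 4 + 1, so 418^37 ≡ 1168·1231·418 ≡ 271 (mod 2017)
37^2 = 1369
37^4 ≡ 1369^2 = 1874161 ≡ 368
37^8 ≡ 368^2 = 135424 ≡ 285
37^16 ≡ 285^2 = 81225 ≡ 545
37^32 ≡ 545^2 = 297025 ≡ 526
37^64 ≡ 526^2 = 276676 ≡ 347
37^128 ≡ 347^2 = 120409 ≡ 1406
37^256 ≡ 1406^2 = 1976836 ≡ 176
37^512 ≡ 176^2 = 30976 ≡ 721
988 = 512 + 256 + 128 + 64 + 16 + 8 + 4, so 37^988 ≡ 721·176·1406·347·545·285·368 ≡ 1994 (mod 2017)
271·1994 = 540374 ≡ 1835 (mod 2017)
975 ≠ 1835, so verification fails.

reject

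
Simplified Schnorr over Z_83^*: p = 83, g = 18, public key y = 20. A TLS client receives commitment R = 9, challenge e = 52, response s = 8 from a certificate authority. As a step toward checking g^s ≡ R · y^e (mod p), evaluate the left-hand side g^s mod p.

29

Squares mod 83: 18^1≡18, 18^2≡75, 18^4≡64, 18^8≡29
18^8 ≡ 29 (mod 83)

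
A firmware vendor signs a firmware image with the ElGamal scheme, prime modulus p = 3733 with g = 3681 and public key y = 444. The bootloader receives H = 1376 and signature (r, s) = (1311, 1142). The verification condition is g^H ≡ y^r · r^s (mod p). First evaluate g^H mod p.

3681^2 = 13549761 ≡ 2704
3681^4 ≡ 2704^2 = 7311616 ≡ 2402
3681^8 ≡ 2402^2 = 5769604 ≡ 2119
3681^16 ≡ 2119^2 = 4490161 ≡ 3095
3681^32 ≡ 3095^2 = 9579025 ≡ 147
3681^64 ≡ 147^2 = 21609 ≡ 2944
3681^128 ≡ 2944^2 = 8667136 ≡ 2843
3681^256 ≡ 2843^2 = 8082649 ≡ 704
3681^512 ≡ 704^2 = 495616 ≡ 2860
3681^1024 ≡ 2860^2 = 8179600 ≡ 597
1376 = 1024 + 256 + 64 + 32, so 3681^1376 ≡ 597·704·2944·147 ≡ 1229 (mod 3733)

1229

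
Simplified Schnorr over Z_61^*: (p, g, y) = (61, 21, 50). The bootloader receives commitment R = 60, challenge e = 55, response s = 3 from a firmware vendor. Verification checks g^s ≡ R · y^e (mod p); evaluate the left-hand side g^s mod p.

Squares mod 61: 21^1≡21, 21^2≡14
3 = 2 + 1, so 21^3 ≡ 14·21 ≡ 50 (mod 61)

50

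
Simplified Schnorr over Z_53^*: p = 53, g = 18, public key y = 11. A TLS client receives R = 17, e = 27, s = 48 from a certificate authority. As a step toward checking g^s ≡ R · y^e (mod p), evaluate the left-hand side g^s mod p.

28

18^48 mod 53 = 28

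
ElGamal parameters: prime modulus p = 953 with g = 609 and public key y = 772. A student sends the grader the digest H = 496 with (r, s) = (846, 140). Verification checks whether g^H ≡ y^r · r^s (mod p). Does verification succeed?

Left side g^H mod p:
609^496 mod 953 = 516
Right side y^r · r^s mod p:
772^846 mod 953 = 81
846^140 mod 953 = 677
81·677 = 54837 ≡ 516 (mod 953)
516 ≡ 516 (mod 953), so the signature is genuine.

passes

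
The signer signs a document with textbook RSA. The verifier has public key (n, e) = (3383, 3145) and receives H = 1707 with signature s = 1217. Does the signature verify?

s^2 ≡ 1217^2 = 1481089 ≡ 2718
s^4 ≡ 2718^2 = 7387524 ≡ 2435
s^8 ≡ 2435^2 = 5929225 ≡ 2209
s^16 ≡ 2209^2 = 4879681 ≡ 1395
s^32 ≡ 1395^2 = 1946025 ≡ 800
s^64 ≡ 800^2 = 640000 ≡ 613
s^128 ≡ 613^2 = 375769 ≡ 256
s^256 ≡ 256^2 = 65536 ≡ 1259
s^512 ≡ 1259^2 = 1585081 ≡ 1837
s^1024 ≡ 1837^2 = 3374569 ≡ 1718
s^2048 ≡ 1718^2 = 2951524 ≡ 1548
3145 = 2048 + 1024 + 64 + 8 + 1, so s^3145 ≡ 1548·1718·613·2209·1217 ≡ 1707 (mod 3383)
Since 1707 equals the digest 1707, verification succeeds.

verifies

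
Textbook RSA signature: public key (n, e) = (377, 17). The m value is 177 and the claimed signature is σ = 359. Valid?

σ^17 mod 377 = 177
177 = m, so the signature checks out.

yes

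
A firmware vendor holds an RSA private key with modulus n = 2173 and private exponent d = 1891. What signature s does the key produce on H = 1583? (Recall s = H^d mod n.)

148

Squares mod 2173: H^1≡1583, H^2≡420, H^4≡387, H^8≡2005, H^16≡2148, H^32≡625, H^64≡1658, H^128≡119, H^256≡1123, H^512≡789, H^1024≡1043
1891 = 1024 + 512 + 256 + 64 + 32 + 2 + 1, so H^1891 ≡ 1043·789·1123·1658·625·420·1583 ≡ 148 (mod 2173)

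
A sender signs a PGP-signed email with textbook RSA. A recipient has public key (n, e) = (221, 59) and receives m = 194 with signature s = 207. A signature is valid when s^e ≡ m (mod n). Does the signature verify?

verifies

s^2 ≡ 207^2 = 42849 ≡ 196
s^4 ≡ 196^2 = 38416 ≡ 183
s^8 ≡ 183^2 = 33489 ≡ 118
s^16 ≡ 118^2 = 13924 ≡ 1
s^32 ≡ 1^2 = 1
59 = 32 + 16 + 8 + 2 + 1, so s^59 ≡ 1·1·118·196·207 ≡ 194 (mod 221)
s^59 mod 221 = 194 matches m.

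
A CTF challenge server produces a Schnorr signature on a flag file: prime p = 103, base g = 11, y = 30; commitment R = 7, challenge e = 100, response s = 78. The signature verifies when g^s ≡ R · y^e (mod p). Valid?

g^s mod p:
Squares mod 103: 11^1≡11, 11^2≡18, 11^4≡15, 11^8≡19, 11^16≡52, 11^32≡26, 11^64≡58
78 = 64 + 8 + 4 + 2, so 11^78 ≡ 58·19·15·18 ≡ 76 (mod 103)
R · y^e mod p:
Squares mod 103: 30^1≡30, 30^2≡76, 30^4≡8, 30^8≡64, 30^16≡79, 30^32≡61, 30^64≡13
100 = 64 + 32 + 4, so 30^100 ≡ 13·61·8 ≡ 61 (mod 103)
7·61 = 427 ≡ 15 (mod 103)
76 ≠ 15; the check fails.

no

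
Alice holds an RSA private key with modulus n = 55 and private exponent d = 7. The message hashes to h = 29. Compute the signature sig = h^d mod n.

39

Squares mod 55: h^1≡29, h^2≡16, h^4≡36
7 = 4 + 2 + 1, so h^7 ≡ 36·16·29 ≡ 39 (mod 55)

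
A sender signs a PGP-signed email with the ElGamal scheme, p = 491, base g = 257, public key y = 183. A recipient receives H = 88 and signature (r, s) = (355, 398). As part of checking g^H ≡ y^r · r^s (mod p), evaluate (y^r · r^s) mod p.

190

Squares mod 491: 183^1≡183, 183^2≡101, 183^4≡381, 183^8≡316, 183^16≡183, 183^32≡101, 183^64≡381, 183^128≡316, 183^256≡183
355 = 256 + 64 + 32 + 2 + 1, so 183^355 ≡ 183·381·101·101·183 ≡ 1 (mod 491)
Squares mod 491: 355^1≡355, 355^2≡329, 355^4≡221, 355^8≡232, 355^16≡305, 355^32≡226, 355^64≡12, 355^128≡144, 355^256≡114
398 = 256 + 128 + 8 + 4 + 2, so 355^398 ≡ 114·144·232·221·329 ≡ 190 (mod 491)
y^r · r^s ≡ 1·190 = 190 ≡ 190 (mod 491)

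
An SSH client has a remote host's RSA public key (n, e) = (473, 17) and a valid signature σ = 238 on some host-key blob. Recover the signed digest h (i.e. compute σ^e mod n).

358

σ^2 ≡ 238^2 = 56644 ≡ 357
σ^4 ≡ 357^2 = 127449 ≡ 212
σ^8 ≡ 212^2 = 44944 ≡ 9
σ^16 ≡ 9^2 = 81
17 = 16 + 1, so σ^17 ≡ 81·238 ≡ 358 (mod 473)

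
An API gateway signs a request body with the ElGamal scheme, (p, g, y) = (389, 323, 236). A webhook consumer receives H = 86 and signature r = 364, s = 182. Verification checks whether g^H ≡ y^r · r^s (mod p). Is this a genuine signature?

Left side g^H mod p:
323^86 mod 389 = 187
Right side y^r · r^s mod p:
236^364 mod 389 = 5
364^182 mod 389 = 129
5·129 = 645 ≡ 256 (mod 389)
187 ≠ 256, so verification fails.

forged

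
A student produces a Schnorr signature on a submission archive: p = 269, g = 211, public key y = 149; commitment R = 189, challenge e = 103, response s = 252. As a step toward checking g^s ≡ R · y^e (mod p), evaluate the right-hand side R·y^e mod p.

5

149^2 = 22201 ≡ 143
149^4 ≡ 143^2 = 20449 ≡ 5
149^8 ≡ 5^2 = 25
149^16 ≡ 25^2 = 625 ≡ 87
149^32 ≡ 87^2 = 7569 ≡ 37
149^64 ≡ 37^2 = 1369 ≡ 24
103 = 64 + 32 + 4 + 2 + 1, so 149^103 ≡ 24·37·5·143·149 ≡ 84 (mod 269)
R · y^e ≡ 189·84 = 15876 ≡ 5 (mod 269)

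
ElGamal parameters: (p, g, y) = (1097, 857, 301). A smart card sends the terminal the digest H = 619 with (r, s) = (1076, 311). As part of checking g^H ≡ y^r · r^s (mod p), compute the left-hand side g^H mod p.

773

857^619 mod 1097 = 773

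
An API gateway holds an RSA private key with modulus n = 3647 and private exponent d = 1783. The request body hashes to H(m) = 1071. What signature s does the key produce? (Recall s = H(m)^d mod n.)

(H(m))^2 ≡ 1071^2 = 1147041 ≡ 1883
(H(m))^4 ≡ 1883^2 = 3545689 ≡ 805
(H(m))^8 ≡ 805^2 = 648025 ≡ 2506
(H(m))^16 ≡ 2506^2 = 6280036 ≡ 3549
(H(m))^32 ≡ 3549^2 = 12595401 ≡ 2310
(H(m))^64 ≡ 2310^2 = 5336100 ≡ 539
(H(m))^128 ≡ 539^2 = 290521 ≡ 2408
(H(m))^256 ≡ 2408^2 = 5798464 ≡ 3381
(H(m))^512 ≡ 3381^2 = 11431161 ≡ 1463
(H(m))^1024 ≡ 1463^2 = 2140369 ≡ 3227
1783 = 1024 + 512 + 128 + 64 + 32 + 16 + 4 + 2 + 1, so (H(m))^1783 ≡ 3227·1463·2408·539·2310·3549·805·1883·1071 ≡ 1883 (mod 3647)

1883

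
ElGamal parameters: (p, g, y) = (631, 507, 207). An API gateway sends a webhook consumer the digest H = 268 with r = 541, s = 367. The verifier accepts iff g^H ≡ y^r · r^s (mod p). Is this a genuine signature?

Left side g^H mod p:
Squares mod 631: 507^1≡507, 507^2≡232, 507^4≡189, 507^8≡385, 507^16≡571, 507^32≡445, 507^64≡522, 507^128≡523, 507^256≡306
268 = 256 + 8 + 4, so 507^268 ≡ 306·385·189 ≡ 624 (mod 631)
Right side y^r · r^s mod p:
Squares mod 631: 207^1≡207, 207^2≡572, 207^4≡326, 207^8≡268, 207^16≡521, 207^32≡111, 207^64≡332, 207^128≡430, 207^256≡17, 207^512≡289
541 = 512 + 16 + 8 + 4 + 1, so 207^541 ≡ 289·521·268·326·207 ≡ 423 (mod 631)
Squares mod 631: 541^1≡541, 541^2≡528, 541^4≡513, 541^8≡42, 541^16≡502, 541^32≡235, 541^64≡328, 541^128≡314, 541^256≡160
367 = 256 + 64 + 32 + 8 + 4 + 2 + 1, so 541^367 ≡ 160·328·235·42·513·528·541 ≡ 600 (mod 631)
423·600 = 253800 ≡ 138 (mod 631)
624 ≠ 138, so verification fails.

forged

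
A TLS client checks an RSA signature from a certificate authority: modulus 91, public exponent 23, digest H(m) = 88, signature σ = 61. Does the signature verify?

does not verify

Squares mod 91: σ^1≡61, σ^2≡81, σ^4≡9, σ^8≡81, σ^16≡9
23 = 16 + 4 + 2 + 1, so σ^23 ≡ 9·9·81·61 ≡ 3 (mod 91)
σ^23 mod 91 = 3, but H(m) = 88.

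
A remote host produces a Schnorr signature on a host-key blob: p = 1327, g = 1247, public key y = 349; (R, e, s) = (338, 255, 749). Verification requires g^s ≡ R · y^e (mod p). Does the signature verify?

verifies

g^s mod p:
1247^2 = 1555009 ≡ 1092
1247^4 ≡ 1092^2 = 1192464 ≡ 818
1247^8 ≡ 818^2 = 669124 ≡ 316
1247^16 ≡ 316^2 = 99856 ≡ 331
1247^32 ≡ 331^2 = 109561 ≡ 747
1247^64 ≡ 747^2 = 558009 ≡ 669
1247^128 ≡ 669^2 = 447561 ≡ 362
1247^256 ≡ 362^2 = 131044 ≡ 998
1247^512 ≡ 998^2 = 996004 ≡ 754
749 = 512 + 128 + 64 + 32 + 8 + 4 + 1, so 1247^749 ≡ 754·362·669·747·316·818·1247 ≡ 398 (mod 1327)
R · y^e mod p:
349^2 = 121801 ≡ 1044
349^4 ≡ 1044^2 = 1089936 ≡ 469
349^8 ≡ 469^2 = 219961 ≡ 1006
349^16 ≡ 1006^2 = 1012036 ≡ 862
349^32 ≡ 862^2 = 743044 ≡ 1251
349^64 ≡ 1251^2 = 1565001 ≡ 468
349^128 ≡ 468^2 = 219024 ≡ 69
255 = 128 + 64 + 32 + 16 + 8 + 4 + 2 + 1, so 349^255 ≡ 69·468·1251·862·1006·469·1044·349 ≡ 276 (mod 1327)
338·276 = 93288 ≡ 398 (mod 1327)
398 ≡ 398 (mod 1327); signature holds.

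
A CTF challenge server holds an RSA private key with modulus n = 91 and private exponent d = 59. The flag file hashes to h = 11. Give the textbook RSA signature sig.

h^59 mod 91 = 58

58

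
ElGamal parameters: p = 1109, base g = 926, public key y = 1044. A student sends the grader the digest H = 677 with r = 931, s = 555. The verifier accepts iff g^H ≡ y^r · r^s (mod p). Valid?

yes

Left side g^H mod p:
Squares mod 1109: 926^1≡926, 926^2≡219, 926^4≡274, 926^8≡773, 926^16≡887, 926^32≡488, 926^64≡818, 926^128≡397, 926^256≡131, 926^512≡526
677 = 512 + 128 + 32 + 4 + 1, so 926^677 ≡ 526·397·488·274·926 ≡ 864 (mod 1109)
Right side y^r · r^s mod p:
Squares mod 1109: 1044^1≡1044, 1044^2≡898, 1044^4≡161, 1044^8≡414, 1044^16≡610, 1044^32≡585, 1044^64≡653, 1044^128≡553, 1044^256≡834, 1044^512≡213
931 = 512 + 256 + 128 + 32 + 2 + 1, so 1044^931 ≡ 213·834·553·585·898·1044 ≡ 992 (mod 1109)
Squares mod 1109: 931^1≡931, 931^2≡632, 931^4≡184, 931^8≡586, 931^16≡715, 931^32≡1085, 931^64≡576, 931^128≡185, 931^256≡955, 931^512≡427
555 = 512 + 32 + 8 + 2 + 1, so 931^555 ≡ 427·1085·586·632·931 ≡ 931 (mod 1109)
992·931 = 923552 ≡ 864 (mod 1109)
864 ≡ 864 (mod 1109), so the signature is genuine.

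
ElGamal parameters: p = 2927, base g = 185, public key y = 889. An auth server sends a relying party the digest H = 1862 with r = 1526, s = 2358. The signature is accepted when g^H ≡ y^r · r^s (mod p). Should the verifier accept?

Left side g^H mod p:
185^2 = 34225 ≡ 2028
185^4 ≡ 2028^2 = 4112784 ≡ 349
185^8 ≡ 349^2 = 121801 ≡ 1794
185^16 ≡ 1794^2 = 3218436 ≡ 1663
185^32 ≡ 1663^2 = 2765569 ≡ 2481
185^64 ≡ 2481^2 = 6155361 ≡ 2807
185^128 ≡ 2807^2 = 7879249 ≡ 2692
185^256 ≡ 2692^2 = 7246864 ≡ 2539
185^512 ≡ 2539^2 = 6446521 ≡ 1267
185^1024 ≡ 1267^2 = 1605289 ≡ 1293
1862 = 1024 + 512 + 256 + 64 + 4 + 2, so 185^1862 ≡ 1293·1267·2539·2807·349·2028 ≡ 1587 (mod 2927)
Right side y^r · r^s mod p:
889^2 = 790321 ≡ 31
889^4 ≡ 31^2 = 961
889^8 ≡ 961^2 = 923521 ≡ 1516
889^16 ≡ 1516^2 = 2298256 ≡ 561
889^32 ≡ 561^2 = 314721 ≡ 1532
889^64 ≡ 1532^2 = 2347024 ≡ 2497
889^128 ≡ 2497^2 = 6235009 ≡ 499
889^256 ≡ 499^2 = 249001 ≡ 206
889^512 ≡ 206^2 = 42436 ≡ 1458
889^1024 ≡ 1458^2 = 2125764 ≡ 762
1526 = 1024 + 256 + 128 + 64 + 32 + 16 + 4 + 2, so 889^1526 ≡ 762·206·499·2497·1532·561·961·31 ≡ 2134 (mod 2927)
1526^2 = 2328676 ≡ 1711
1526^4 ≡ 1711^2 = 2927521 ≡ 521
1526^8 ≡ 521^2 = 271441 ≡ 2157
1526^16 ≡ 2157^2 = 4652649 ≡ 1646
1526^32 ≡ 1646^2 = 2709316 ≡ 1841
1526^64 ≡ 1841^2 = 3389281 ≡ 2742
1526^128 ≡ 2742^2 = 7518564 ≡ 2028
1526^256 ≡ 2028^2 = 4112784 ≡ 349
1526^512 ≡ 349^2 = 121801 ≡ 1794
1526^1024 ≡ 1794^2 = 3218436 ≡ 1663
1526^2048 ≡ 1663^2 = 2765569 ≡ 2481
2358 = 2048 + 256 + 32 + 16 + 4 + 2, so 1526^2358 ≡ 2481·349·1841·1646·521·1711 ≡ 841 (mod 2927)
2134·841 = 1794694 ≡ 443 (mod 2927)
1587 ≠ 443, so verification fails.

reject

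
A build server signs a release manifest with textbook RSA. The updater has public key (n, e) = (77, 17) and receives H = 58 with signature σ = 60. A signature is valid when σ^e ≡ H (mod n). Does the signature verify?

Squares mod 77: σ^1≡60, σ^2≡58, σ^4≡53, σ^8≡37, σ^16≡60
17 = 16 + 1, so σ^17 ≡ 60·60 ≡ 58 (mod 77)
58 = H, so the signature checks out.

verifies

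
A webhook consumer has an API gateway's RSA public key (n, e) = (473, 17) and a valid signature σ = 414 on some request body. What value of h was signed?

σ^2 ≡ 414^2 = 171396 ≡ 170
σ^4 ≡ 170^2 = 28900 ≡ 47
σ^8 ≡ 47^2 = 2209 ≡ 317
σ^16 ≡ 317^2 = 100489 ≡ 213
17 = 16 + 1, so σ^17 ≡ 213·414 ≡ 204 (mod 473)

204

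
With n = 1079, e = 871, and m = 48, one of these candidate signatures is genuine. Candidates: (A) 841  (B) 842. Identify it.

A

Candidate A: 841^2 = 707281 ≡ 536; 841^4 ≡ 536^2 = 287296 ≡ 282; 841^8 ≡ 282^2 = 79524 ≡ 757; 841^16 ≡ 757^2 = 573049 ≡ 100; 841^32 ≡ 100^2 = 10000 ≡ 289; 841^64 ≡ 289^2 = 83521 ≡ 438; 841^128 ≡ 438^2 = 191844 ≡ 861; 841^256 ≡ 861^2 = 741321 ≡ 48; 841^512 ≡ 48^2 = 2304 ≡ 146; 871 = 512 + 256 + 64 + 32 + 4 + 2 + 1, so 841^871 ≡ 146·48·438·289·282·536·841 ≡ 48 (mod 1079)
  → matches m = 48
Candidate B: 842^2 = 708964 ≡ 61; 842^4 ≡ 61^2 = 3721 ≡ 484; 842^8 ≡ 484^2 = 234256 ≡ 113; 842^16 ≡ 113^2 = 12769 ≡ 900; 842^32 ≡ 900^2 = 810000 ≡ 750; 842^64 ≡ 750^2 = 562500 ≡ 341; 842^128 ≡ 341^2 = 116281 ≡ 828; 842^256 ≡ 828^2 = 685584 ≡ 419; 842^512 ≡ 419^2 = 175561 ≡ 763; 871 = 512 + 256 + 64 + 32 + 4 + 2 + 1, so 842^871 ≡ 763·419·341·750·484·61·842 ≡ 751 (mod 1079)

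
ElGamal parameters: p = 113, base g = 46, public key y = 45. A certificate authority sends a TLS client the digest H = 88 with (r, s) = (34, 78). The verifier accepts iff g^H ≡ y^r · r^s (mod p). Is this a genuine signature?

genuine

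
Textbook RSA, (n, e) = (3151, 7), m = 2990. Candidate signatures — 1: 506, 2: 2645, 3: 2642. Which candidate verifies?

Candidate 1: Squares mod 3151: 506^1≡506, 506^2≡805, 506^4≡2070; 7 = 4 + 2 + 1, so 506^7 ≡ 2070·805·506 ≡ 161 (mod 3151)
Candidate 2: Squares mod 3151: 2645^1≡2645, 2645^2≡805, 2645^4≡2070; 7 = 4 + 2 + 1, so 2645^7 ≡ 2070·805·2645 ≡ 2990 (mod 3151)
  → matches m = 2990
Candidate 3: Squares mod 3151: 2642^1≡2642, 2642^2≡699, 2642^4≡196; 7 = 4 + 2 + 1, so 2642^7 ≡ 196·699·2642 ≡ 2896 (mod 3151)

2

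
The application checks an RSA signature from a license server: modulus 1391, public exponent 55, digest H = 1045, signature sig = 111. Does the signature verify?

does not verify

sig^2 ≡ 111^2 = 12321 ≡ 1193
sig^4 ≡ 1193^2 = 1423249 ≡ 256
sig^8 ≡ 256^2 = 65536 ≡ 159
sig^16 ≡ 159^2 = 25281 ≡ 243
sig^32 ≡ 243^2 = 59049 ≡ 627
55 = 32 + 16 + 4 + 2 + 1, so sig^55 ≡ 627·243·256·1193·111 ≡ 123 (mod 1391)
123 ≠ 1045, so verification fails.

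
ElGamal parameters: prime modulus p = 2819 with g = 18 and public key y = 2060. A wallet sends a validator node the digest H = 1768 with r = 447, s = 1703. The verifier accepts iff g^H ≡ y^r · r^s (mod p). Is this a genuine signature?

genuine

Left side g^H mod p:
18^1768 mod 2819 = 2297
Right side y^r · r^s mod p:
2060^447 mod 2819 = 1911
447^1703 mod 2819 = 2031
1911·2031 = 3881241 ≡ 2297 (mod 2819)
2297 ≡ 2297 (mod 2819), so the signature is genuine.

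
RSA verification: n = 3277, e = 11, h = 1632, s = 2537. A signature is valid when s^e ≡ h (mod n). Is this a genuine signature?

s^11 mod 3277 = 1632
Since 1632 equals the digest 1632, verification succeeds.

genuine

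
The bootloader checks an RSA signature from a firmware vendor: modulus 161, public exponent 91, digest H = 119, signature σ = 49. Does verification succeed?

passes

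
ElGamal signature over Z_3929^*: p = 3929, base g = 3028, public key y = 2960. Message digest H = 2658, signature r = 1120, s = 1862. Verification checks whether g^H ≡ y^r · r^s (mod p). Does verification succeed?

passes

Left side g^H mod p:
3028^2 = 9168784 ≡ 2427
3028^4 ≡ 2427^2 = 5890329 ≡ 758
3028^8 ≡ 758^2 = 574564 ≡ 930
3028^16 ≡ 930^2 = 864900 ≡ 520
3028^32 ≡ 520^2 = 270400 ≡ 3228
3028^64 ≡ 3228^2 = 10419984 ≡ 276
3028^128 ≡ 276^2 = 76176 ≡ 1525
3028^256 ≡ 1525^2 = 2325625 ≡ 3586
3028^512 ≡ 3586^2 = 12859396 ≡ 3708
3028^1024 ≡ 3708^2 = 13749264 ≡ 1693
3028^2048 ≡ 1693^2 = 2866249 ≡ 2008
2658 = 2048 + 512 + 64 + 32 + 2, so 3028^2658 ≡ 2008·3708·276·3228·2427 ≡ 1132 (mod 3929)
Right side y^r · r^s mod p:
2960^2 = 8761600 ≡ 3859
2960^4 ≡ 3859^2 = 14891881 ≡ 971
2960^8 ≡ 971^2 = 942841 ≡ 3810
2960^16 ≡ 3810^2 = 14516100 ≡ 2374
2960^32 ≡ 2374^2 = 5635876 ≡ 1690
2960^64 ≡ 1690^2 = 2856100 ≡ 3646
2960^128 ≡ 3646^2 = 13293316 ≡ 1509
2960^256 ≡ 1509^2 = 2277081 ≡ 2190
2960^512 ≡ 2190^2 = 4796100 ≡ 2720
2960^1024 ≡ 2720^2 = 7398400 ≡ 93
1120 = 1024 + 64 + 32, so 2960^1120 ≡ 93·3646·1690 ≡ 1099 (mod 3929)
1120^2 = 1254400 ≡ 1049
1120^4 ≡ 1049^2 = 1100401 ≡ 281
1120^8 ≡ 281^2 = 78961 ≡ 381
1120^16 ≡ 381^2 = 145161 ≡ 3717
1120^32 ≡ 3717^2 = 13816089 ≡ 1725
1120^64 ≡ 1725^2 = 2975625 ≡ 1372
1120^128 ≡ 1372^2 = 1882384 ≡ 393
1120^256 ≡ 393^2 = 154449 ≡ 1218
1120^512 ≡ 1218^2 = 1483524 ≡ 2291
1120^1024 ≡ 2291^2 = 5248681 ≡ 3466
1862 = 1024 + 512 + 256 + 64 + 4 + 2, so 1120^1862 ≡ 3466·2291·1218·1372·281·1049 ≡ 2357 (mod 3929)
1099·2357 = 2590343 ≡ 1132 (mod 3929)
1132 ≡ 1132 (mod 3929), so the signature is genuine.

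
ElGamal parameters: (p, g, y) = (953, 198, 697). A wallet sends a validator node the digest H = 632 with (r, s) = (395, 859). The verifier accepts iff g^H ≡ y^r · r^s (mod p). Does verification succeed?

Left side g^H mod p:
198^2 = 39204 ≡ 131
198^4 ≡ 131^2 = 17161 ≡ 7
198^8 ≡ 7^2 = 49
198^16 ≡ 49^2 = 2401 ≡ 495
198^32 ≡ 495^2 = 245025 ≡ 104
198^64 ≡ 104^2 = 10816 ≡ 333
198^128 ≡ 333^2 = 110889 ≡ 341
198^256 ≡ 341^2 = 116281 ≡ 15
198^512 ≡ 15^2 = 225
632 = 512 + 64 + 32 + 16 + 8, so 198^632 ≡ 225·333·104·495·49 ≡ 924 (mod 953)
Right side y^r · r^s mod p:
697^2 = 485809 ≡ 732
697^4 ≡ 732^2 = 535824 ≡ 238
697^8 ≡ 238^2 = 56644 ≡ 417
697^16 ≡ 417^2 = 173889 ≡ 443
697^32 ≡ 443^2 = 196249 ≡ 884
697^64 ≡ 884^2 = 781456 ≡ 949
697^128 ≡ 949^2 = 900601 ≡ 16
697^256 ≡ 16^2 = 256
395 = 256 + 128 + 8 + 2 + 1, so 697^395 ≡ 256·16·417·732·697 ≡ 715 (mod 953)
395^2 = 156025 ≡ 686
395^4 ≡ 686^2 = 470596 ≡ 767
395^8 ≡ 767^2 = 588289 ≡ 288
395^16 ≡ 288^2 = 82944 ≡ 33
395^32 ≡ 33^2 = 1089 ≡ 136
395^64 ≡ 136^2 = 18496 ≡ 389
395^128 ≡ 389^2 = 151321 ≡ 747
395^256 ≡ 747^2 = 558009 ≡ 504
395^512 ≡ 504^2 = 254016 ≡ 518
859 = 512 + 256 + 64 + 16 + 8 + 2 + 1, so 395^859 ≡ 518·504·389·33·288·686·395 ≡ 521 (mod 953)
715·521 = 372515 ≡ 845 (mod 953)
924 ≠ 845, so verification fails.

fails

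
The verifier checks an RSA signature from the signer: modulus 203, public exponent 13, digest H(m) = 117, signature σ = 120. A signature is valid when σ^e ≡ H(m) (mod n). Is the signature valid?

invalid

Squares mod 203: σ^1≡120, σ^2≡190, σ^4≡169, σ^8≡141
13 = 8 + 4 + 1, so σ^13 ≡ 141·169·120 ≡ 22 (mod 203)
22 ≠ 117, so verification fails.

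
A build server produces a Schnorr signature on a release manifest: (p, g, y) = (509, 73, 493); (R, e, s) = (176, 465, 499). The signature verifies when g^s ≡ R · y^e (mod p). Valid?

no

g^s mod p:
73^2 = 5329 ≡ 239
73^4 ≡ 239^2 = 57121 ≡ 113
73^8 ≡ 113^2 = 12769 ≡ 44
73^16 ≡ 44^2 = 1936 ≡ 409
73^32 ≡ 409^2 = 167281 ≡ 329
73^64 ≡ 329^2 = 108241 ≡ 333
73^128 ≡ 333^2 = 110889 ≡ 436
73^256 ≡ 436^2 = 190096 ≡ 239
499 = 256 + 128 + 64 + 32 + 16 + 2 + 1, so 73^499 ≡ 239·436·333·329·409·239·73 ≡ 29 (mod 509)
R · y^e mod p:
493^2 = 243049 ≡ 256
493^4 ≡ 256^2 = 65536 ≡ 384
493^8 ≡ 384^2 = 147456 ≡ 355
493^16 ≡ 355^2 = 126025 ≡ 302
493^32 ≡ 302^2 = 91204 ≡ 93
493^64 ≡ 93^2 = 8649 ≡ 505
493^128 ≡ 505^2 = 255025 ≡ 16
493^256 ≡ 16^2 = 256
465 = 256 + 128 + 64 + 16 + 1, so 493^465 ≡ 256·16·505·302·493 ≡ 173 (mod 509)
176·173 = 30448 ≡ 417 (mod 509)
29 ≠ 417; the check fails.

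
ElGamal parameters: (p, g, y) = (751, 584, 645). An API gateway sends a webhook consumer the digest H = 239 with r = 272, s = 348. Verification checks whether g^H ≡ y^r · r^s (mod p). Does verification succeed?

fails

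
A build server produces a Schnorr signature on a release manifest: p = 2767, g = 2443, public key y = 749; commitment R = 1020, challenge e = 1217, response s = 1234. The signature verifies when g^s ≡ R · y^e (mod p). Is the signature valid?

g^s mod p:
2443^2 = 5968249 ≡ 2597
2443^4 ≡ 2597^2 = 6744409 ≡ 1230
2443^8 ≡ 1230^2 = 1512900 ≡ 2118
2443^16 ≡ 2118^2 = 4485924 ≡ 617
2443^32 ≡ 617^2 = 380689 ≡ 1610
2443^64 ≡ 1610^2 = 2592100 ≡ 2188
2443^128 ≡ 2188^2 = 4787344 ≡ 434
2443^256 ≡ 434^2 = 188356 ≡ 200
2443^512 ≡ 200^2 = 40000 ≡ 1262
2443^1024 ≡ 1262^2 = 1592644 ≡ 1619
1234 = 1024 + 128 + 64 + 16 + 2, so 2443^1234 ≡ 1619·434·2188·617·2597 ≡ 2157 (mod 2767)
R · y^e mod p:
749^2 = 561001 ≡ 2067
749^4 ≡ 2067^2 = 4272489 ≡ 241
749^8 ≡ 241^2 = 58081 ≡ 2741
749^16 ≡ 2741^2 = 7513081 ≡ 676
749^32 ≡ 676^2 = 456976 ≡ 421
749^64 ≡ 421^2 = 177241 ≡ 153
749^128 ≡ 153^2 = 23409 ≡ 1273
749^256 ≡ 1273^2 = 1620529 ≡ 1834
749^512 ≡ 1834^2 = 3363556 ≡ 1651
749^1024 ≡ 1651^2 = 2725801 ≡ 306
1217 = 1024 + 128 + 64 + 1, so 749^1217 ≡ 306·1273·153·749 ≡ 2468 (mod 2767)
1020·2468 = 2517360 ≡ 2157 (mod 2767)
2157 ≡ 2157 (mod 2767); signature holds.

valid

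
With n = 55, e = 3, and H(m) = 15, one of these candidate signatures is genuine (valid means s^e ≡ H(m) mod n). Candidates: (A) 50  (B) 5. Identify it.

B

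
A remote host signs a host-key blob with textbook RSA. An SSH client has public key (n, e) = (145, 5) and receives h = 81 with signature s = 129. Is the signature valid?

invalid

Squares mod 145: s^1≡129, s^2≡111, s^4≡141
5 = 4 + 1, so s^5 ≡ 141·129 ≡ 64 (mod 145)
The recovered value 64 does not match the digest 81.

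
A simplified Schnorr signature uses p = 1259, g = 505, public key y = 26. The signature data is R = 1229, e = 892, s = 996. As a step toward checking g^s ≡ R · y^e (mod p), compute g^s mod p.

505^2 = 255025 ≡ 707
505^4 ≡ 707^2 = 499849 ≡ 26
505^8 ≡ 26^2 = 676
505^16 ≡ 676^2 = 456976 ≡ 1218
505^32 ≡ 1218^2 = 1483524 ≡ 422
505^64 ≡ 422^2 = 178084 ≡ 565
505^128 ≡ 565^2 = 319225 ≡ 698
505^256 ≡ 698^2 = 487204 ≡ 1230
505^512 ≡ 1230^2 = 1512900 ≡ 841
996 = 512 + 256 + 128 + 64 + 32 + 4, so 505^996 ≡ 841·1230·698·565·422·26 ≡ 1230 (mod 1259)

1230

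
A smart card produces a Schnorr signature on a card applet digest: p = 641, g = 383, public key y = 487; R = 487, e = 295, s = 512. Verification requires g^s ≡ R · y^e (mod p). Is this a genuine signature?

g^s mod p:
383^2 = 146689 ≡ 541
383^4 ≡ 541^2 = 292681 ≡ 385
383^8 ≡ 385^2 = 148225 ≡ 154
383^16 ≡ 154^2 = 23716 ≡ 640
383^32 ≡ 640^2 = 409600 ≡ 1
383^64 ≡ 1^2 = 1
383^128 ≡ 1^2 = 1
383^256 ≡ 1^2 = 1
383^512 ≡ 1^2 = 1
R · y^e mod p:
487^2 = 237169 ≡ 640
487^4 ≡ 640^2 = 409600 ≡ 1
487^8 ≡ 1^2 = 1
487^16 ≡ 1^2 = 1
487^32 ≡ 1^2 = 1
487^64 ≡ 1^2 = 1
487^128 ≡ 1^2 = 1
487^256 ≡ 1^2 = 1
295 = 256 + 32 + 4 + 2 + 1, so 487^295 ≡ 1·1·1·640·487 ≡ 154 (mod 641)
487·154 = 74998 ≡ 1 (mod 641)
1 ≡ 1 (mod 641); signature holds.

genuine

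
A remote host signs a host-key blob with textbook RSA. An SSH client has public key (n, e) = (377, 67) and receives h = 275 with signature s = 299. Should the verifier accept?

reject

s^2 ≡ 299^2 = 89401 ≡ 52
s^4 ≡ 52^2 = 2704 ≡ 65
s^8 ≡ 65^2 = 4225 ≡ 78
s^16 ≡ 78^2 = 6084 ≡ 52
s^32 ≡ 52^2 = 2704 ≡ 65
s^64 ≡ 65^2 = 4225 ≡ 78
67 = 64 + 2 + 1, so s^67 ≡ 78·52·299 ≡ 312 (mod 377)
312 ≠ 275, so verification fails.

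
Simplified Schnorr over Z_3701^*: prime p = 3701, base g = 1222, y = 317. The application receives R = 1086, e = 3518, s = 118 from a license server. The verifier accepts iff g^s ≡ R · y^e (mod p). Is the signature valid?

valid

g^s mod p:
1222^2 = 1493284 ≡ 1781
1222^4 ≡ 1781^2 = 3171961 ≡ 204
1222^8 ≡ 204^2 = 41616 ≡ 905
1222^16 ≡ 905^2 = 819025 ≡ 1104
1222^32 ≡ 1104^2 = 1218816 ≡ 1187
1222^64 ≡ 1187^2 = 1408969 ≡ 2589
118 = 64 + 32 + 16 + 4 + 2, so 1222^118 ≡ 2589·1187·1104·204·1781 ≡ 970 (mod 3701)
R · y^e mod p:
317^2 = 100489 ≡ 562
317^4 ≡ 562^2 = 315844 ≡ 1259
317^8 ≡ 1259^2 = 1585081 ≡ 1053
317^16 ≡ 1053^2 = 1108809 ≡ 2210
317^32 ≡ 2210^2 = 4884100 ≡ 2481
317^64 ≡ 2481^2 = 6155361 ≡ 598
317^128 ≡ 598^2 = 357604 ≡ 2308
317^256 ≡ 2308^2 = 5326864 ≡ 1125
317^512 ≡ 1125^2 = 1265625 ≡ 3584
317^1024 ≡ 3584^2 = 12845056 ≡ 2586
317^2048 ≡ 2586^2 = 6687396 ≡ 3390
3518 = 2048 + 1024 + 256 + 128 + 32 + 16 + 8 + 4 + 2, so 317^3518 ≡ 3390·2586·1125·2308·2481·2210·1053·1259·562 ≡ 219 (mod 3701)
1086·219 = 237834 ≡ 970 (mod 3701)
970 ≡ 970 (mod 3701); signature holds.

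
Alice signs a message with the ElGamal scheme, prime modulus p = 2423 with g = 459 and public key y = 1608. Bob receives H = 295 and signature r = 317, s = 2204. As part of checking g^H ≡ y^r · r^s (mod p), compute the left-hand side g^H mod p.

459^295 mod 2423 = 1342

1342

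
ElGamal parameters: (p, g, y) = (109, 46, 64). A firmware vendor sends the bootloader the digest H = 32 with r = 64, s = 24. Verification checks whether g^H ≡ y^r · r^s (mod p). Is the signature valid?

Left side g^H mod p:
46^2 = 2116 ≡ 45
46^4 ≡ 45^2 = 2025 ≡ 63
46^8 ≡ 63^2 = 3969 ≡ 45
46^16 ≡ 45^2 = 2025 ≡ 63
46^32 ≡ 63^2 = 3969 ≡ 45
Right side y^r · r^s mod p:
64^2 = 4096 ≡ 63
64^4 ≡ 63^2 = 3969 ≡ 45
64^8 ≡ 45^2 = 2025 ≡ 63
64^16 ≡ 63^2 = 3969 ≡ 45
64^32 ≡ 45^2 = 2025 ≡ 63
64^64 ≡ 63^2 = 3969 ≡ 45
64^2 = 4096 ≡ 63
64^4 ≡ 63^2 = 3969 ≡ 45
64^8 ≡ 45^2 = 2025 ≡ 63
64^16 ≡ 63^2 = 3969 ≡ 45
24 = 16 + 8, so 64^24 ≡ 45·63 ≡ 1 (mod 109)
45·1 = 45 ≡ 45 (mod 109)
45 ≡ 45 (mod 109), so the signature is genuine.

valid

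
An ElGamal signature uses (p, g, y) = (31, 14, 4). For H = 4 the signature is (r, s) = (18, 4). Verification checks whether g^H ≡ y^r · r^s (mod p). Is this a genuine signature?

Left side g^H mod p:
Squares mod 31: 14^1≡14, 14^2≡10, 14^4≡7
14^4 ≡ 7 (mod 31)
Right side y^r · r^s mod p:
Squares mod 31: 4^1≡4, 4^2≡16, 4^4≡8, 4^8≡2, 4^16≡4
18 = 16 + 2, so 4^18 ≡ 4·16 ≡ 2 (mod 31)
Squares mod 31: 18^1≡18, 18^2≡14, 18^4≡10
18^4 ≡ 10 (mod 31)
2·10 = 20 ≡ 20 (mod 31)
7 ≠ 20, so verification fails.

forged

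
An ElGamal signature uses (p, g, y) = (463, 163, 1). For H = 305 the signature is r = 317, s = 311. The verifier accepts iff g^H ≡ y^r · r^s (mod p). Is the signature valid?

invalid

Left side g^H mod p:
163^2 = 26569 ≡ 178
163^4 ≡ 178^2 = 31684 ≡ 200
163^8 ≡ 200^2 = 40000 ≡ 182
163^16 ≡ 182^2 = 33124 ≡ 251
163^32 ≡ 251^2 = 63001 ≡ 33
163^64 ≡ 33^2 = 1089 ≡ 163
163^128 ≡ 163^2 = 26569 ≡ 178
163^256 ≡ 178^2 = 31684 ≡ 200
305 = 256 + 32 + 16 + 1, so 163^305 ≡ 200·33·251·163 ≡ 33 (mod 463)
Right side y^r · r^s mod p:
1^2 = 1
1^4 ≡ 1^2 = 1
1^8 ≡ 1^2 = 1
1^16 ≡ 1^2 = 1
1^32 ≡ 1^2 = 1
1^64 ≡ 1^2 = 1
1^128 ≡ 1^2 = 1
1^256 ≡ 1^2 = 1
317 = 256 + 32 + 16 + 8 + 4 + 1, so 1^317 ≡ 1·1·1·1·1·1 ≡ 1 (mod 463)
317^2 = 100489 ≡ 18
317^4 ≡ 18^2 = 324
317^8 ≡ 324^2 = 104976 ≡ 338
317^16 ≡ 338^2 = 114244 ≡ 346
317^32 ≡ 346^2 = 119716 ≡ 262
317^64 ≡ 262^2 = 68644 ≡ 120
317^128 ≡ 120^2 = 14400 ≡ 47
317^256 ≡ 47^2 = 2209 ≡ 357
311 = 256 + 32 + 16 + 4 + 2 + 1, so 317^311 ≡ 357·262·346·324·18·317 ≡ 150 (mod 463)
1·150 = 150 ≡ 150 (mod 463)
33 ≠ 150, so verification fails.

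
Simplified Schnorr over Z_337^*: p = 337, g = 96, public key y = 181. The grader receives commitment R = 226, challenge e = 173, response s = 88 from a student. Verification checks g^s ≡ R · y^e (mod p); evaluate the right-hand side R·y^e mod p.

Squares mod 337: 181^1≡181, 181^2≡72, 181^4≡129, 181^8≡128, 181^16≡208, 181^32≡128, 181^64≡208, 181^128≡128
173 = 128 + 32 + 8 + 4 + 1, so 181^173 ≡ 128·128·128·129·181 ≡ 96 (mod 337)
R · y^e ≡ 226·96 = 21696 ≡ 128 (mod 337)

128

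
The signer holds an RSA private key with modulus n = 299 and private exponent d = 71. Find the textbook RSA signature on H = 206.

45

H^2 ≡ 206^2 = 42436 ≡ 277
H^4 ≡ 277^2 = 76729 ≡ 185
H^8 ≡ 185^2 = 34225 ≡ 139
H^16 ≡ 139^2 = 19321 ≡ 185
H^32 ≡ 185^2 = 34225 ≡ 139
H^64 ≡ 139^2 = 19321 ≡ 185
71 = 64 + 4 + 2 + 1, so H^71 ≡ 185·185·277·206 ≡ 45 (mod 299)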